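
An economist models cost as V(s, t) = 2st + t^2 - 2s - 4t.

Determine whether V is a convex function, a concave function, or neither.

V is quadratic, so its Hessian is the constant matrix H = [[0, 2], [2, 2]].
det(H) = -4, tr(H) = 2.
det(H) < 0, so H is indefinite: neither convex nor concave.

neither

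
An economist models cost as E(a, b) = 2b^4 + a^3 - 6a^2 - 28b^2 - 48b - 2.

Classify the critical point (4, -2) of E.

The mixed partial ∂²E/∂a∂b is 0, so the Hessian at any point is diag(E_aa, E_bb) = diag(6(a - 2), 8(3b^2 - 7)).
At (4, -2): H = diag(12, 40).
Both eigenvalues are positive, so H is positive definite: a local minimum.

local minimum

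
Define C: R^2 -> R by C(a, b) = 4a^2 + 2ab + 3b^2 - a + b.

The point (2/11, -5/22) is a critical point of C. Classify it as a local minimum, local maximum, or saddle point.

local minimum

The Hessian of C is constant: H = [[8, 2], [2, 6]].
det(H) = 8·6 − 2² = 44.
det(H) > 0 and tr(H) = 14 > 0, so H is positive definite and the point is a local minimum.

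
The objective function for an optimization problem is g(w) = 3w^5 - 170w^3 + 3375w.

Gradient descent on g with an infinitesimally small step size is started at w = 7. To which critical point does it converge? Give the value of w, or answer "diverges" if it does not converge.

g'(w) = 15(w - 5)(w - 3)(w + 3)(w + 5), so g'(7) = 14400.
Gradient descent moves in the -g' direction, i.e. w is decreasing.
The nearest critical point in that direction is w = 5, where g'' = 2400 > 0 (a local minimum). The iterate converges there.

5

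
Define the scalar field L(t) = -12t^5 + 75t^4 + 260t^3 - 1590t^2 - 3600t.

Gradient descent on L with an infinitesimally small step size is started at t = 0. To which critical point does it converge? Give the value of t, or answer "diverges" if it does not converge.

4

L'(t) = -60(t - 5)(t - 4)(t + 1)(t + 3), so L'(0) = -3600.
Gradient descent moves in the -L' direction, i.e. t is increasing.
The nearest critical point in that direction is t = 4, where L'' = 2100 > 0 (a local minimum). The iterate converges there.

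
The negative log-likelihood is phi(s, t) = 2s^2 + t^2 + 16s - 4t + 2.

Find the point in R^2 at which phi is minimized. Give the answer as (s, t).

phi(s,t) separates as P(s) + Q(t) + 2, so its minimum is min P + min Q + 2.
P'(s) = 4s + 16 vanishes at s ∈ {-4}; Q'(t) = 2(t - 2) vanishes at t ∈ {2}.
Local minima of P (where P''>0): P(-4)=-32. Local minima of Q: Q(2)=-4.
So the global minimum of phi is P(-4) + Q(2) + 2 = -32 − 4 + 2 = -34, attained at (-4, 2).

(-4, 2)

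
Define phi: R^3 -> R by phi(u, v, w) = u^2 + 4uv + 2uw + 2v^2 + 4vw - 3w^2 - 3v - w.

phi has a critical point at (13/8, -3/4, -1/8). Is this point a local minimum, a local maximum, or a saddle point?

The Hessian is constant: H = [[2, 4, 2], [4, 4, 4], [2, 4, -6]].
Leading principal minors: Δ₁ = 2, Δ₂ = -8, Δ₃ = 64.
The minors fit neither the all-positive nor the alternating-sign pattern, so H is indefinite: a saddle point.

saddle point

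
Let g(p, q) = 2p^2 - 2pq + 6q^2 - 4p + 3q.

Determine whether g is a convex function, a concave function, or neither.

g is quadratic, so its Hessian is the constant matrix H = [[4, -2], [-2, 12]].
det(H) = 44, tr(H) = 16.
det(H) > 0 and tr(H) > 0, so H is positive definite everywhere: convex.

convex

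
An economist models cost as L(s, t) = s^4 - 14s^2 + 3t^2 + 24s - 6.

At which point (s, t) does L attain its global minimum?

L(s,t) separates as P(s) + Q(t) − 6, so its minimum is min P + min Q − 6.
P'(s) = 4(s - 2)(s - 1)(s + 3) vanishes at s ∈ {-3, 1, 2}; Q'(t) = 6t vanishes at t ∈ {0}.
Local minima of P (where P''>0): P(-3)=-117, P(2)=8. Local minima of Q: Q(0)=0.
So the global minimum of L is P(-3) + Q(0) − 6 = -117 + 0 − 6 = -123, attained at (-3, 0).

(-3, 0)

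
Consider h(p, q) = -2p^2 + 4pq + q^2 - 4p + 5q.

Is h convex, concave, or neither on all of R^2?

neither

h is quadratic, so its Hessian is the constant matrix H = [[-4, 4], [4, 2]].
det(H) = -24, tr(H) = -2.
det(H) < 0, so H is indefinite: neither convex nor concave.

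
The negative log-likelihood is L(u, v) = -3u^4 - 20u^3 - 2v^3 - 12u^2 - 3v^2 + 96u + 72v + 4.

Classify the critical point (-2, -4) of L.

local minimum

The mixed partial ∂²L/∂u∂v is 0, so the Hessian at any point is diag(L_uu, L_vv) = diag(-12(3u^2 + 10u + 2), -6(2v + 1)).
At (-2, -4): H = diag(72, 42).
Both eigenvalues are positive, so H is positive definite: a local minimum.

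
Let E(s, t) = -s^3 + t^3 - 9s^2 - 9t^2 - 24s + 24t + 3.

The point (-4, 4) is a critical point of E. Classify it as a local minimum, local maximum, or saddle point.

The mixed partial ∂²E/∂s∂t is 0, so the Hessian at any point is diag(E_ss, E_tt) = diag(-6(s + 3), 6(t - 3)).
At (-4, 4): H = diag(6, 6).
Both eigenvalues are positive, so H is positive definite: a local minimum.

local minimum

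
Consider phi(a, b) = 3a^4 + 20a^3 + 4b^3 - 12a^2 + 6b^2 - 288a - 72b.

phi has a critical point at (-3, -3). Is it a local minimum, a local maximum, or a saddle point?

local maximum

The mixed partial ∂²phi/∂a∂b is 0, so the Hessian at any point is diag(phi_aa, phi_bb) = diag(12(3a^2 + 10a - 2), 12(2b + 1)).
At (-3, -3): H = diag(-60, -60).
Both eigenvalues are negative, so H is negative definite: a local maximum.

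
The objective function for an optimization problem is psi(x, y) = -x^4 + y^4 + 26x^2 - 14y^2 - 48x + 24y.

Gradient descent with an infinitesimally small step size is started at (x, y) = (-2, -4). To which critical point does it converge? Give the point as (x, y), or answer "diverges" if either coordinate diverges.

(1, -3)

psi is separable, so gradient descent decouples: x follows -∂psi/∂x, y follows -∂psi/∂y.
∂psi/∂x = -4(x - 3)(x - 1)(x + 4); at x=-2 this is -120, so x increases.
∂psi/∂y = 4(y - 2)(y - 1)(y + 3); at y=-4 this is -120, so y increases.
x converges to its nearest critical value 1 (a local min of the x-part); y converges to -3. The iterate converges to (1, -3).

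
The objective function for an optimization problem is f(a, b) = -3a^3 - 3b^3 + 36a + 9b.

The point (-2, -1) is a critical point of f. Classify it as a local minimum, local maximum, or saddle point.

local minimum

The mixed partial ∂²f/∂a∂b is 0, so the Hessian at any point is diag(f_aa, f_bb) = diag(-18a, -18b).
At (-2, -1): H = diag(36, 18).
Both eigenvalues are positive, so H is positive definite: a local minimum.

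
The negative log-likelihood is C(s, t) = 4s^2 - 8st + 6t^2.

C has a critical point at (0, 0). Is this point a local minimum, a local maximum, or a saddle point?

local minimum

The Hessian of C is constant: H = [[8, -8], [-8, 12]].
det(H) = 8·12 − (-8)² = 32.
det(H) > 0 and tr(H) = 20 > 0, so H is positive definite and the point is a local minimum.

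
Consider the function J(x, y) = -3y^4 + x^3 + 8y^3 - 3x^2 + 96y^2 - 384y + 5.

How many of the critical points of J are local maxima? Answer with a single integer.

J separates as a function of x plus a function of y, so ∇J=0 decouples.
∂J/∂x = 3x(x - 2) = 0 at x ∈ {0, 2}; ∂J/∂y = -12(y - 4)(y - 2)(y + 4) = 0 at y ∈ {-4, 2, 4}.
The Hessian is diagonal: diag(J_xx, J_yy). Second derivatives: J_xx(0)=-6, J_xx(2)=6; J_yy(-4)=-576, J_yy(2)=144, J_yy(4)=-192.
Local maxima occur where both diagonal entries negative: (0, -4), (0, 4). Count: 2.

2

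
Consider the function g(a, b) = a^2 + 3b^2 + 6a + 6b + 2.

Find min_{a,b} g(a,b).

-10

g(a,b) separates as P(a) + Q(b) + 2, so its minimum is min P + min Q + 2.
P'(a) = 2a + 6 vanishes at a ∈ {-3}; Q'(b) = 6b + 6 vanishes at b ∈ {-1}.
Local minima of P (where P''>0): P(-3)=-9. Local minima of Q: Q(-1)=-3.
So the global minimum of g is P(-3) + Q(-1) + 2 = -9 − 3 + 2 = -10, attained at (-3, -1).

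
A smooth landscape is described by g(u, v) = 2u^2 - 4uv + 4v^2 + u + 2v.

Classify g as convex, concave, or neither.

convex

g is quadratic, so its Hessian is the constant matrix H = [[4, -4], [-4, 8]].
det(H) = 16, tr(H) = 12.
det(H) > 0 and tr(H) > 0, so H is positive definite everywhere: convex.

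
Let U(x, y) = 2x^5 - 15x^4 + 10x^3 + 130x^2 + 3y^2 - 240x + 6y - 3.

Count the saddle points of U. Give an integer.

2

U separates as a function of x plus a function of y, so ∇U=0 decouples.
∂U/∂x = 10(x - 4)(x - 3)(x - 1)(x + 2) = 0 at x ∈ {-2, 1, 3, 4}; ∂U/∂y = 6(y + 1) = 0 at y ∈ {-1}.
The Hessian is diagonal: diag(U_xx, U_yy). Second derivatives: U_xx(-2)=-900, U_xx(1)=180, U_xx(3)=-100, U_xx(4)=180; U_yy(-1)=6.
Saddle points occur where the two diagonal entries have opposite signs: (-2, -1), (3, -1). Count: 2.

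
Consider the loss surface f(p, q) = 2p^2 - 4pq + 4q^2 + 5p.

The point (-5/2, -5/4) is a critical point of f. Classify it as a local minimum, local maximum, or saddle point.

local minimum

The Hessian of f is constant: H = [[4, -4], [-4, 8]].
det(H) = 4·8 − (-4)² = 16.
det(H) > 0 and tr(H) = 12 > 0, so H is positive definite and the point is a local minimum.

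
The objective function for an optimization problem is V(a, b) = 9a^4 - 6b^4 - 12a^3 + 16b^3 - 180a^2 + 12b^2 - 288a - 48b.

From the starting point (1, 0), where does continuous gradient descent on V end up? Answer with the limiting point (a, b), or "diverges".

(4, 1)

V is separable, so gradient descent decouples: a follows -∂V/∂a, b follows -∂V/∂b.
∂V/∂a = 36(a - 4)(a + 1)(a + 2); at a=1 this is -648, so a increases.
∂V/∂b = -24(b - 2)(b - 1)(b + 1); at b=0 this is -48, so b increases.
a converges to its nearest critical value 4 (a local min of the a-part); b converges to 1. The iterate converges to (4, 1).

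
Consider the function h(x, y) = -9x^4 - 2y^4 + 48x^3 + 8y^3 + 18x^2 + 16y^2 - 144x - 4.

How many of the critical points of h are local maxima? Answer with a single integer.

h separates as a function of x plus a function of y, so ∇h=0 decouples.
∂h/∂x = -36(x - 4)(x - 1)(x + 1) = 0 at x ∈ {-1, 1, 4}; ∂h/∂y = -8y(y - 4)(y + 1) = 0 at y ∈ {-1, 0, 4}.
The Hessian is diagonal: diag(h_xx, h_yy). Second derivatives: h_xx(-1)=-360, h_xx(1)=216, h_xx(4)=-540; h_yy(-1)=-40, h_yy(0)=32, h_yy(4)=-160.
Local maxima occur where both diagonal entries negative: (-1, -1), (-1, 4), (4, -1), (4, 4). Count: 4.

4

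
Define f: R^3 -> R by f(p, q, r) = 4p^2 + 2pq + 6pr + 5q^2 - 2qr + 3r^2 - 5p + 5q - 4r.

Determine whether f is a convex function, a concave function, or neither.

f is quadratic, so its Hessian is the constant matrix H = [[8, 2, 6], [2, 10, -2], [6, -2, 6]].
Leading principal minors: 8, 76, 16.
All positive ⇒ H ≻ 0 ⇒ convex.

convex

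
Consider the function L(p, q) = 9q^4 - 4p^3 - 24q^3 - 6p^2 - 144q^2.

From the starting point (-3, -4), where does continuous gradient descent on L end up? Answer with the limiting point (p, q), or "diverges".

L is separable, so gradient descent decouples: p follows -∂L/∂p, q follows -∂L/∂q.
∂L/∂p = -12p(p + 1); at p=-3 this is -72, so p increases.
∂L/∂q = 36q(q - 4)(q + 2); at q=-4 this is -2304, so q increases.
p converges to its nearest critical value -1 (a local min of the p-part); q converges to -2. The iterate converges to (-1, -2).

(-1, -2)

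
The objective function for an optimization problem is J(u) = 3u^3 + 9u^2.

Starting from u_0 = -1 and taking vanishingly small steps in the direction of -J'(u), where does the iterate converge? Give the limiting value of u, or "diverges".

0

J'(u) = 9u(u + 2), so J'(-1) = -9.
Gradient descent moves in the -J' direction, i.e. u is increasing.
The nearest critical point in that direction is u = 0, where J'' = 18 > 0 (a local minimum). The iterate converges there.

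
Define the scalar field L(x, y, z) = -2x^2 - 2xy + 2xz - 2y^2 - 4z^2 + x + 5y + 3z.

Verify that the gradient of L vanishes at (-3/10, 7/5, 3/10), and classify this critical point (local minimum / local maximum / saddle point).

local maximum

∇L = (-4x - 2y + 2z + 1, -2x - 4y + 5, 2x - 8z + 3); substituting (-3/10, 7/5, 3/10) gives ∇L = (0, 0, 0), so (-3/10, 7/5, 3/10) is indeed a critical point.
The Hessian is constant: H = [[-4, -2, 2], [-2, -4, 0], [2, 0, -8]].
Leading principal minors: Δ₁ = -4, Δ₂ = 12, Δ₃ = -80.
The minors alternate sign starting negative (−, +, −), so H is negative definite: a local maximum.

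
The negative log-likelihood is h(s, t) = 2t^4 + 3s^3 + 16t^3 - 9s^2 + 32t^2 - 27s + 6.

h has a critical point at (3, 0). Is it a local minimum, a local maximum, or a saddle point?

The mixed partial ∂²h/∂s∂t is 0, so the Hessian at any point is diag(h_ss, h_tt) = diag(18(s - 1), 8(3t^2 + 12t + 8)).
At (3, 0): H = diag(36, 64).
Both eigenvalues are positive, so H is positive definite: a local minimum.

local minimum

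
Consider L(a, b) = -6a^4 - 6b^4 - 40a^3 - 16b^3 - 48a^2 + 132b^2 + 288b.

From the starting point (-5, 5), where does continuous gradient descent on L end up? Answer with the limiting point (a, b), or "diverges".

L is separable, so gradient descent decouples: a follows -∂L/∂a, b follows -∂L/∂b.
∂L/∂a = -24a(a + 1)(a + 4); at a=-5 this is 480, so a decreases.
∂L/∂b = -24(b - 3)(b + 1)(b + 4); at b=5 this is -2592, so b increases.
The a-coordinate has no critical point in that direction and runs off to infinity.

diverges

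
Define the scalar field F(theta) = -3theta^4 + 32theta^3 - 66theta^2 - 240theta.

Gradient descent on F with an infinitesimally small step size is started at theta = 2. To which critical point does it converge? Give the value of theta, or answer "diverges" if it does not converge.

F'(theta) = -12(theta - 5)(theta - 4)(theta + 1), so F'(2) = -216.
Gradient descent moves in the -F' direction, i.e. theta is increasing.
The nearest critical point in that direction is theta = 4, where F'' = 60 > 0 (a local minimum). The iterate converges there.

4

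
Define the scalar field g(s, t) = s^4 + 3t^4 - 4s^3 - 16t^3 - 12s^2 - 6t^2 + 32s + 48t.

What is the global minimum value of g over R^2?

-224

g(s,t) separates as P(s) + Q(t), so its minimum is min P + min Q.
P'(s) = 4(s - 4)(s - 1)(s + 2) vanishes at s ∈ {-2, 1, 4}; Q'(t) = 12(t - 4)(t - 1)(t + 1) vanishes at t ∈ {-1, 1, 4}.
Local minima of P (where P''>0): P(-2)=-64, P(4)=-64. Local minima of Q: Q(-1)=-35, Q(4)=-160.
So the global minimum of g is P(-2) + Q(4) = -64 − 160 = -224, attained at (-2, 4).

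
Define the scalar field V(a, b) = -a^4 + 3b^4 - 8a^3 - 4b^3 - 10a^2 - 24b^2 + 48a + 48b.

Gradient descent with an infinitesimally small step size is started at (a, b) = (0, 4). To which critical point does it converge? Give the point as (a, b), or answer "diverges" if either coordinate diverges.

V is separable, so gradient descent decouples: a follows -∂V/∂a, b follows -∂V/∂b.
∂V/∂a = -4(a - 1)(a + 3)(a + 4); at a=0 this is 48, so a decreases.
∂V/∂b = 12(b - 2)(b - 1)(b + 2); at b=4 this is 432, so b decreases.
a converges to its nearest critical value -3 (a local min of the a-part); b converges to 2. The iterate converges to (-3, 2).

(-3, 2)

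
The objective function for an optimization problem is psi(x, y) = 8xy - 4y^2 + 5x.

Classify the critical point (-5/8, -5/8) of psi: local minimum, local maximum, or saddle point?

The Hessian of psi is constant: H = [[0, 8], [8, -8]].
det(H) = 0·(-8) − 8² = -64.
Since det(H) < 0, H is indefinite and the critical point is a saddle point.

saddle point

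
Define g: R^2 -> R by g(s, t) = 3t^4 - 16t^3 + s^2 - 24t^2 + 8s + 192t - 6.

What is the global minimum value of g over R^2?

g(s,t) separates as P(s) + Q(t) − 6, so its minimum is min P + min Q − 6.
P'(s) = 2s + 8 vanishes at s ∈ {-4}; Q'(t) = 12(t - 4)(t - 2)(t + 2) vanishes at t ∈ {-2, 2, 4}.
Local minima of P (where P''>0): P(-4)=-16. Local minima of Q: Q(-2)=-304, Q(4)=128.
So the global minimum of g is P(-4) + Q(-2) − 6 = -16 − 304 − 6 = -326, attained at (-4, -2).

-326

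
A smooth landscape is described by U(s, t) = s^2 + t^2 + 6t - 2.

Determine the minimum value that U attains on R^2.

-11

U(s,t) separates as P(s) + Q(t) − 2, so its minimum is min P + min Q − 2.
P'(s) = 2s vanishes at s ∈ {0}; Q'(t) = 2(t + 3) vanishes at t ∈ {-3}.
Local minima of P (where P''>0): P(0)=0. Local minima of Q: Q(-3)=-9.
So the global minimum of U is P(0) + Q(-3) − 2 = 0 − 9 − 2 = -11, attained at (0, -3).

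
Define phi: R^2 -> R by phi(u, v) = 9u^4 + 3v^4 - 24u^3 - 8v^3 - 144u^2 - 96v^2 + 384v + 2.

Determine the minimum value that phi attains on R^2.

phi(u,v) separates as P(u) + Q(v) + 2, so its minimum is min P + min Q + 2.
P'(u) = 36u(u - 4)(u + 2) vanishes at u ∈ {-2, 0, 4}; Q'(v) = 12(v - 4)(v - 2)(v + 4) vanishes at v ∈ {-4, 2, 4}.
Local minima of P (where P''>0): P(-2)=-240, P(4)=-1536. Local minima of Q: Q(-4)=-1792, Q(4)=256.
So the global minimum of phi is P(4) + Q(-4) + 2 = -1536 − 1792 + 2 = -3326, attained at (4, -4).

-3326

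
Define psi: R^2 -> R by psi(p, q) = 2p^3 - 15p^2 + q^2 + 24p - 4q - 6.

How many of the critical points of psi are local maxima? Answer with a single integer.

0

psi separates as a function of p plus a function of q, so ∇psi=0 decouples.
∂psi/∂p = 6(p - 4)(p - 1) = 0 at p ∈ {1, 4}; ∂psi/∂q = 2(q - 2) = 0 at q ∈ {2}.
The Hessian is diagonal: diag(psi_pp, psi_qq). Second derivatives: psi_pp(1)=-18, psi_pp(4)=18; psi_qq(2)=2.
Local maxima occur where both diagonal entries negative: none. Count: 0.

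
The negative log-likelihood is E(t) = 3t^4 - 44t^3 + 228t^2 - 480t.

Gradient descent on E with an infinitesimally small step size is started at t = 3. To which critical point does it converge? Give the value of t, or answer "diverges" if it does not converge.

2

E'(t) = 12(t - 5)(t - 4)(t - 2), so E'(3) = 24.
Gradient descent moves in the -E' direction, i.e. t is decreasing.
The nearest critical point in that direction is t = 2, where E'' = 72 > 0 (a local minimum). The iterate converges there.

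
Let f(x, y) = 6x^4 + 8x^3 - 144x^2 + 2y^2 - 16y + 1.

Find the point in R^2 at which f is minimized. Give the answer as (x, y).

f(x,y) separates as P(x) + Q(y) + 1, so its minimum is min P + min Q + 1.
P'(x) = 24x(x - 3)(x + 4) vanishes at x ∈ {-4, 0, 3}; Q'(y) = 4y - 16 vanishes at y ∈ {4}.
Local minima of P (where P''>0): P(-4)=-1280, P(3)=-594. Local minima of Q: Q(4)=-32.
So the global minimum of f is P(-4) + Q(4) + 1 = -1280 − 32 + 1 = -1311, attained at (-4, 4).

(-4, 4)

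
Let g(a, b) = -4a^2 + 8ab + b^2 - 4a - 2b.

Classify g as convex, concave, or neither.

g is quadratic, so its Hessian is the constant matrix H = [[-8, 8], [8, 2]].
det(H) = -80, tr(H) = -6.
det(H) < 0, so H is indefinite: neither convex nor concave.

neither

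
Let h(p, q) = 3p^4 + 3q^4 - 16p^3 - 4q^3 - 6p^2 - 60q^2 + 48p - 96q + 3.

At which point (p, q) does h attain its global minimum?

(4, 4)

h(p,q) separates as A(p) + B(q) + 3, so its minimum is min A + min B + 3.
A'(p) = 12(p - 4)(p - 1)(p + 1) vanishes at p ∈ {-1, 1, 4}; B'(q) = 12(q - 4)(q + 1)(q + 2) vanishes at q ∈ {-2, -1, 4}.
Local minima of A (where A''>0): A(-1)=-35, A(4)=-160. Local minima of B: B(-2)=32, B(4)=-832.
So the global minimum of h is A(4) + B(4) + 3 = -160 − 832 + 3 = -989, attained at (4, 4).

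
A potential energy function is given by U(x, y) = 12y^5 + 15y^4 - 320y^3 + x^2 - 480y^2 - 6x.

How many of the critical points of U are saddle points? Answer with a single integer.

2

U separates as a function of x plus a function of y, so ∇U=0 decouples.
∂U/∂x = 2(x - 3) = 0 at x ∈ {3}; ∂U/∂y = 60y(y - 4)(y + 1)(y + 4) = 0 at y ∈ {-4, -1, 0, 4}.
The Hessian is diagonal: diag(U_xx, U_yy). Second derivatives: U_xx(3)=2; U_yy(-4)=-5760, U_yy(-1)=900, U_yy(0)=-960, U_yy(4)=9600.
Saddle points occur where the two diagonal entries have opposite signs: (3, -4), (3, 0). Count: 2.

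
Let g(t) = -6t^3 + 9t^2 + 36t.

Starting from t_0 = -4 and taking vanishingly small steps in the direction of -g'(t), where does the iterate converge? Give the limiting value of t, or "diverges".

g'(t) = -18(t - 2)(t + 1), so g'(-4) = -324.
Gradient descent moves in the -g' direction, i.e. t is increasing.
The nearest critical point in that direction is t = -1, where g'' = 54 > 0 (a local minimum). The iterate converges there.

-1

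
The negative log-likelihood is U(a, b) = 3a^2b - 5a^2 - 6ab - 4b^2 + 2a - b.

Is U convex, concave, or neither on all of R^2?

neither

The term 3a^2b is cubic, so the Hessian is not constant.
∂²U/∂a² = 6b - 10, which takes both signs as b varies (negative for sufficiently negative b). A diagonal entry of the Hessian changing sign means the Hessian is neither positive- nor negative-semidefinite on all of R^2.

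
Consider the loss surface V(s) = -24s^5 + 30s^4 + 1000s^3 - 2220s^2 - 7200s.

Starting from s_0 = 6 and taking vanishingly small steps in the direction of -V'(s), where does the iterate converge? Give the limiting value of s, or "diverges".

V'(s) = -120(s - 4)(s - 3)(s + 1)(s + 5), so V'(6) = -55440.
Gradient descent moves in the -V' direction, i.e. s is increasing.
There is no critical point above s=6, and V' keeps the same sign, so the iterate runs off to +∞.

diverges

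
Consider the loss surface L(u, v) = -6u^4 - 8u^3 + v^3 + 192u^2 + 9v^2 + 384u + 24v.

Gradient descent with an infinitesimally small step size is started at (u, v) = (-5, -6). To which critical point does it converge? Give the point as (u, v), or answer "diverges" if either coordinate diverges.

diverges

L is separable, so gradient descent decouples: u follows -∂L/∂u, v follows -∂L/∂v.
∂L/∂u = -24(u - 4)(u + 1)(u + 4); at u=-5 this is 864, so u decreases.
∂L/∂v = 3(v + 2)(v + 4); at v=-6 this is 24, so v decreases.
The u-coordinate has no critical point in that direction and runs off to infinity.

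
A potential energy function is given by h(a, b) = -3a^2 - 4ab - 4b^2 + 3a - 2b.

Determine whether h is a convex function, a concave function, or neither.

h is quadratic, so its Hessian is the constant matrix H = [[-6, -4], [-4, -8]].
det(H) = 32, tr(H) = -14.
det(H) > 0 and tr(H) < 0, so H is negative definite everywhere: concave.

concave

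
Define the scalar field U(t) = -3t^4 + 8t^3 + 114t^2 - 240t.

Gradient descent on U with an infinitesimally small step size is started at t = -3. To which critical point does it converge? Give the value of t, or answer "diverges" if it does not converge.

U'(t) = -12(t - 5)(t - 1)(t + 4), so U'(-3) = -384.
Gradient descent moves in the -U' direction, i.e. t is increasing.
The nearest critical point in that direction is t = 1, where U'' = 240 > 0 (a local minimum). The iterate converges there.

1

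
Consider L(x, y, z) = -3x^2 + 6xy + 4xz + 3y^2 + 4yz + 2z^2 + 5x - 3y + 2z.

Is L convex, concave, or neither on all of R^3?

neither

L is quadratic, so its Hessian is the constant matrix H = [[-6, 6, 4], [6, 6, 4], [4, 4, 4]].
Leading principal minors: -6, -72, -96.
Neither pattern holds ⇒ H is indefinite ⇒ neither convex nor concave.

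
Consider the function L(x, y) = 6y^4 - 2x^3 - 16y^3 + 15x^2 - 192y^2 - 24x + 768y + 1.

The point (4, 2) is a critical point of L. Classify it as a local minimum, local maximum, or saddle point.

The mixed partial ∂²L/∂x∂y is 0, so the Hessian at any point is diag(L_xx, L_yy) = diag(6(-2x + 5), 24(3y^2 - 4y - 16)).
At (4, 2): H = diag(-18, -288).
Both eigenvalues are negative, so H is negative definite: a local maximum.

local maximum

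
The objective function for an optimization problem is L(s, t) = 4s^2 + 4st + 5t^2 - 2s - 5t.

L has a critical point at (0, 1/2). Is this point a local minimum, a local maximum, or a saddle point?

local minimum

The Hessian of L is constant: H = [[8, 4], [4, 10]].
det(H) = 8·10 − 4² = 64.
det(H) > 0 and tr(H) = 18 > 0, so H is positive definite and the point is a local minimum.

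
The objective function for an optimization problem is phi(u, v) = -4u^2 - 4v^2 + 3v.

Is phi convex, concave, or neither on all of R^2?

concave

phi is quadratic, so its Hessian is the constant matrix H = [[-8, 0], [0, -8]].
det(H) = 64, tr(H) = -16.
det(H) > 0 and tr(H) < 0, so H is negative definite everywhere: concave.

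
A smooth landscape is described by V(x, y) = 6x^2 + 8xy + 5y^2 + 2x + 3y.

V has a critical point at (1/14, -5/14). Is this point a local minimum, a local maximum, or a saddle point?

local minimum

The Hessian of V is constant: H = [[12, 8], [8, 10]].
det(H) = 12·10 − 8² = 56.
det(H) > 0 and tr(H) = 22 > 0, so H is positive definite and the point is a local minimum.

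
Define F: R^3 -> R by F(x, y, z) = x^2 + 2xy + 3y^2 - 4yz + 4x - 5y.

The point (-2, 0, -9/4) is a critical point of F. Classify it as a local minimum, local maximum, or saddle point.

saddle point

The Hessian is constant: H = [[2, 2, 0], [2, 6, -4], [0, -4, 0]].
Leading principal minors: Δ₁ = 2, Δ₂ = 8, Δ₃ = -32.
The minors fit neither the all-positive nor the alternating-sign pattern, so H is indefinite: a saddle point.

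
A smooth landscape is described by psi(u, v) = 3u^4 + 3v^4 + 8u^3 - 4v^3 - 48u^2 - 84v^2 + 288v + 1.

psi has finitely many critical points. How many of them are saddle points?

psi separates as a function of u plus a function of v, so ∇psi=0 decouples.
∂psi/∂u = 12u(u - 2)(u + 4) = 0 at u ∈ {-4, 0, 2}; ∂psi/∂v = 12(v - 3)(v - 2)(v + 4) = 0 at v ∈ {-4, 2, 3}.
The Hessian is diagonal: diag(psi_uu, psi_vv). Second derivatives: psi_uu(-4)=288, psi_uu(0)=-96, psi_uu(2)=144; psi_vv(-4)=504, psi_vv(2)=-72, psi_vv(3)=84.
Saddle points occur where the two diagonal entries have opposite signs: (-4, 2), (0, -4), (0, 3), (2, 2). Count: 4.

4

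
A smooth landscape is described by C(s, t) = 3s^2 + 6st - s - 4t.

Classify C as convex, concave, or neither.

neither

C is quadratic, so its Hessian is the constant matrix H = [[6, 6], [6, 0]].
det(H) = -36, tr(H) = 6.
det(H) < 0, so H is indefinite: neither convex nor concave.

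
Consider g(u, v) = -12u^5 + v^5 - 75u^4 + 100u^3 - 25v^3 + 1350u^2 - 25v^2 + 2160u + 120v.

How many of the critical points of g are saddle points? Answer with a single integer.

g separates as a function of u plus a function of v, so ∇g=0 decouples.
∂g/∂u = -60(u - 3)(u + 1)(u + 3)(u + 4) = 0 at u ∈ {-4, -3, -1, 3}; ∂g/∂v = 5(v - 4)(v - 1)(v + 2)(v + 3) = 0 at v ∈ {-3, -2, 1, 4}.
The Hessian is diagonal: diag(g_uu, g_vv). Second derivatives: g_uu(-4)=1260, g_uu(-3)=-720, g_uu(-1)=1440, g_uu(3)=-10080; g_vv(-3)=-140, g_vv(-2)=90, g_vv(1)=-180, g_vv(4)=630.
Saddle points occur where the two diagonal entries have opposite signs: (-4, -3), (-4, 1), (-3, -2), (-3, 4), (-1, -3), (-1, 1), (3, -2), (3, 4). Count: 8.

8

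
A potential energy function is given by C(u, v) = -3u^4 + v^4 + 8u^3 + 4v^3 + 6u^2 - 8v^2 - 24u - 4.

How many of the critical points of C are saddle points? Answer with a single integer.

C separates as a function of u plus a function of v, so ∇C=0 decouples.
∂C/∂u = -12(u - 2)(u - 1)(u + 1) = 0 at u ∈ {-1, 1, 2}; ∂C/∂v = 4v(v - 1)(v + 4) = 0 at v ∈ {-4, 0, 1}.
The Hessian is diagonal: diag(C_uu, C_vv). Second derivatives: C_uu(-1)=-72, C_uu(1)=24, C_uu(2)=-36; C_vv(-4)=80, C_vv(0)=-16, C_vv(1)=20.
Saddle points occur where the two diagonal entries have opposite signs: (-1, -4), (-1, 1), (1, 0), (2, -4), (2, 1). Count: 5.

5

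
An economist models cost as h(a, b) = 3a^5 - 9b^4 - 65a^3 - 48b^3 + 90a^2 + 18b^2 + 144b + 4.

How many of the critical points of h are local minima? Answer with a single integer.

2

h separates as a function of a plus a function of b, so ∇h=0 decouples.
∂h/∂a = 15a(a - 3)(a - 1)(a + 4) = 0 at a ∈ {-4, 0, 1, 3}; ∂h/∂b = -36(b - 1)(b + 1)(b + 4) = 0 at b ∈ {-4, -1, 1}.
The Hessian is diagonal: diag(h_aa, h_bb). Second derivatives: h_aa(-4)=-2100, h_aa(0)=180, h_aa(1)=-150, h_aa(3)=630; h_bb(-4)=-540, h_bb(-1)=216, h_bb(1)=-360.
Local minima occur where both diagonal entries positive: (0, -1), (3, -1). Count: 2.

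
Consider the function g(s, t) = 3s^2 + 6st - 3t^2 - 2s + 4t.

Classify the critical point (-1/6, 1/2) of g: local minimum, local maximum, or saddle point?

The Hessian of g is constant: H = [[6, 6], [6, -6]].
det(H) = 6·(-6) − 6² = -72.
Since det(H) < 0, H is indefinite and the critical point is a saddle point.

saddle point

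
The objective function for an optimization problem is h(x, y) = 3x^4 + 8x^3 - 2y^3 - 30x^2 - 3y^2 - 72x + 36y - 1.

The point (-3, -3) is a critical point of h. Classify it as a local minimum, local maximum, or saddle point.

The mixed partial ∂²h/∂x∂y is 0, so the Hessian at any point is diag(h_xx, h_yy) = diag(12(3x^2 + 4x - 5), -6(2y + 1)).
At (-3, -3): H = diag(120, 30).
Both eigenvalues are positive, so H is positive definite: a local minimum.

local minimum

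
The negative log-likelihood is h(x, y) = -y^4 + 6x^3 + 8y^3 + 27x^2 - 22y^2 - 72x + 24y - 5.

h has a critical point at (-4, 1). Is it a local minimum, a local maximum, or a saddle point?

The mixed partial ∂²h/∂x∂y is 0, so the Hessian at any point is diag(h_xx, h_yy) = diag(18(2x + 3), 4(-3y^2 + 12y - 11)).
At (-4, 1): H = diag(-90, -8).
Both eigenvalues are negative, so H is negative definite: a local maximum.

local maximum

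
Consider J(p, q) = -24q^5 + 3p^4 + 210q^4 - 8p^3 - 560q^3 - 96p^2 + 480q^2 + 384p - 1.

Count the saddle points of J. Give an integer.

6

J separates as a function of p plus a function of q, so ∇J=0 decouples.
∂J/∂p = 12(p - 4)(p - 2)(p + 4) = 0 at p ∈ {-4, 2, 4}; ∂J/∂q = -120q(q - 4)(q - 2)(q - 1) = 0 at q ∈ {0, 1, 2, 4}.
The Hessian is diagonal: diag(J_pp, J_qq). Second derivatives: J_pp(-4)=576, J_pp(2)=-144, J_pp(4)=192; J_qq(0)=960, J_qq(1)=-360, J_qq(2)=480, J_qq(4)=-2880.
Saddle points occur where the two diagonal entries have opposite signs: (-4, 1), (-4, 4), (2, 0), (2, 2), (4, 1), (4, 4). Count: 6.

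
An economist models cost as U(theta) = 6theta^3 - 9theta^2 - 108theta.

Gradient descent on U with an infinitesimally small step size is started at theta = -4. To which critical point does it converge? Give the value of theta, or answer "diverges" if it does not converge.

diverges

U'(theta) = 18(theta - 3)(theta + 2), so U'(-4) = 252.
Gradient descent moves in the -U' direction, i.e. theta is decreasing.
There is no critical point below theta=-4, and U' keeps the same sign, so the iterate runs off to −∞.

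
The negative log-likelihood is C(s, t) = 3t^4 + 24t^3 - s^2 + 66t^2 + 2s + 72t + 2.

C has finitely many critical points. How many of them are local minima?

0

C separates as a function of s plus a function of t, so ∇C=0 decouples.
∂C/∂s = -2(s - 1) = 0 at s ∈ {1}; ∂C/∂t = 12(t + 1)(t + 2)(t + 3) = 0 at t ∈ {-3, -2, -1}.
The Hessian is diagonal: diag(C_ss, C_tt). Second derivatives: C_ss(1)=-2; C_tt(-3)=24, C_tt(-2)=-12, C_tt(-1)=24.
Local minima occur where both diagonal entries positive: none. Count: 0.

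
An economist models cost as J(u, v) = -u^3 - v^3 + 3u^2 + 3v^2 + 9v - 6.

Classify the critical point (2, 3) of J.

local maximum

The mixed partial ∂²J/∂u∂v is 0, so the Hessian at any point is diag(J_uu, J_vv) = diag(6(-u + 1), 6(-v + 1)).
At (2, 3): H = diag(-6, -12).
Both eigenvalues are negative, so H is negative definite: a local maximum.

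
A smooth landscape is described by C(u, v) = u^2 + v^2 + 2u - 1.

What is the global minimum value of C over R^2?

C(u,v) separates as P(u) + Q(v) − 1, so its minimum is min P + min Q − 1.
P'(u) = 2u + 2 vanishes at u ∈ {-1}; Q'(v) = 2v vanishes at v ∈ {0}.
Local minima of P (where P''>0): P(-1)=-1. Local minima of Q: Q(0)=0.
So the global minimum of C is P(-1) + Q(0) − 1 = -1 + 0 − 1 = -2, attained at (-1, 0).

-2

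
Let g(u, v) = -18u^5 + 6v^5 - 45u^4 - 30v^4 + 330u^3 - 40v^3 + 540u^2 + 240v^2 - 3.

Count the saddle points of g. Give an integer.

8

g separates as a function of u plus a function of v, so ∇g=0 decouples.
∂g/∂u = -90u(u - 3)(u + 1)(u + 4) = 0 at u ∈ {-4, -1, 0, 3}; ∂g/∂v = 30v(v - 4)(v - 2)(v + 2) = 0 at v ∈ {-2, 0, 2, 4}.
The Hessian is diagonal: diag(g_uu, g_vv). Second derivatives: g_uu(-4)=7560, g_uu(-1)=-1080, g_uu(0)=1080, g_uu(3)=-7560; g_vv(-2)=-1440, g_vv(0)=480, g_vv(2)=-480, g_vv(4)=1440.
Saddle points occur where the two diagonal entries have opposite signs: (-4, -2), (-4, 2), (-1, 0), (-1, 4), (0, -2), (0, 2), (3, 0), (3, 4). Count: 8.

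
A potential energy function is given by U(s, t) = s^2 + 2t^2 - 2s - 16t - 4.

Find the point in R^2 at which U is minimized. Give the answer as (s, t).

U(s,t) separates as P(s) + Q(t) − 4, so its minimum is min P + min Q − 4.
P'(s) = 2s - 2 vanishes at s ∈ {1}; Q'(t) = 4(t - 4) vanishes at t ∈ {4}.
Local minima of P (where P''>0): P(1)=-1. Local minima of Q: Q(4)=-32.
So the global minimum of U is P(1) + Q(4) − 4 = -1 − 32 − 4 = -37, attained at (1, 4).

(1, 4)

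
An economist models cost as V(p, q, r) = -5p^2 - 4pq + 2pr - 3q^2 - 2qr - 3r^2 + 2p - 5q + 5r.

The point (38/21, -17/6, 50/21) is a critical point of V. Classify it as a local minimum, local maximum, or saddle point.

local maximum

The Hessian is constant: H = [[-10, -4, 2], [-4, -6, -2], [2, -2, -6]].
Leading principal minors: Δ₁ = -10, Δ₂ = 44, Δ₃ = -168.
The minors alternate sign starting negative (−, +, −), so H is negative definite: a local maximum.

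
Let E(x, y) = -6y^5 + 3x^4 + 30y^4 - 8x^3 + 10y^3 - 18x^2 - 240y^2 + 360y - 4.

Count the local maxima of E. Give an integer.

2

E separates as a function of x plus a function of y, so ∇E=0 decouples.
∂E/∂x = 12x(x - 3)(x + 1) = 0 at x ∈ {-1, 0, 3}; ∂E/∂y = -30(y - 3)(y - 2)(y - 1)(y + 2) = 0 at y ∈ {-2, 1, 2, 3}.
The Hessian is diagonal: diag(E_xx, E_yy). Second derivatives: E_xx(-1)=48, E_xx(0)=-36, E_xx(3)=144; E_yy(-2)=1800, E_yy(1)=-180, E_yy(2)=120, E_yy(3)=-300.
Local maxima occur where both diagonal entries negative: (0, 1), (0, 3). Count: 2.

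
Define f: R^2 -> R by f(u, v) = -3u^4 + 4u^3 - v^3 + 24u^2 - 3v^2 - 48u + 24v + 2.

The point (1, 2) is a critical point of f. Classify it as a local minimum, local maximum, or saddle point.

The mixed partial ∂²f/∂u∂v is 0, so the Hessian at any point is diag(f_uu, f_vv) = diag(12(-3u^2 + 2u + 4), -6(v + 1)).
At (1, 2): H = diag(36, -18).
The eigenvalues have opposite signs, so H is indefinite: a saddle point.

saddle point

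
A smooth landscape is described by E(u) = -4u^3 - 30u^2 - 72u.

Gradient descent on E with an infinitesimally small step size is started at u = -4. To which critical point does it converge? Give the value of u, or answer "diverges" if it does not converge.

-3

E'(u) = -12(u + 2)(u + 3), so E'(-4) = -24.
Gradient descent moves in the -E' direction, i.e. u is increasing.
The nearest critical point in that direction is u = -3, where E'' = 12 > 0 (a local minimum). The iterate converges there.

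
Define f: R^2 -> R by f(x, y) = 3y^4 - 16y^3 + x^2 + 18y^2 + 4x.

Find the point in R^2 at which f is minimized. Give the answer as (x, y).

f(x,y) separates as P(x) + Q(y), so its minimum is min P + min Q.
P'(x) = 2x + 4 vanishes at x ∈ {-2}; Q'(y) = 12y(y - 3)(y - 1) vanishes at y ∈ {0, 1, 3}.
Local minima of P (where P''>0): P(-2)=-4. Local minima of Q: Q(0)=0, Q(3)=-27.
So the global minimum of f is P(-2) + Q(3) = -4 − 27 = -31, attained at (-2, 3).

(-2, 3)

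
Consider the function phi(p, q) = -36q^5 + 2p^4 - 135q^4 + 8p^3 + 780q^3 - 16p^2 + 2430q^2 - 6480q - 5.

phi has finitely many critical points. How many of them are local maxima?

2

phi separates as a function of p plus a function of q, so ∇phi=0 decouples.
∂phi/∂p = 8p(p - 1)(p + 4) = 0 at p ∈ {-4, 0, 1}; ∂phi/∂q = -180(q - 3)(q - 1)(q + 3)(q + 4) = 0 at q ∈ {-4, -3, 1, 3}.
The Hessian is diagonal: diag(phi_pp, phi_qq). Second derivatives: phi_pp(-4)=160, phi_pp(0)=-32, phi_pp(1)=40; phi_qq(-4)=6300, phi_qq(-3)=-4320, phi_qq(1)=7200, phi_qq(3)=-15120.
Local maxima occur where both diagonal entries negative: (0, -3), (0, 3). Count: 2.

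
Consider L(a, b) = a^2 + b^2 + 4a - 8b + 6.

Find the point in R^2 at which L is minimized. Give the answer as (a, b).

L(a,b) separates as P(a) + Q(b) + 6, so its minimum is min P + min Q + 6.
P'(a) = 2a + 4 vanishes at a ∈ {-2}; Q'(b) = 2b - 8 vanishes at b ∈ {4}.
Local minima of P (where P''>0): P(-2)=-4. Local minima of Q: Q(4)=-16.
So the global minimum of L is P(-2) + Q(4) + 6 = -4 − 16 + 6 = -14, attained at (-2, 4).

(-2, 4)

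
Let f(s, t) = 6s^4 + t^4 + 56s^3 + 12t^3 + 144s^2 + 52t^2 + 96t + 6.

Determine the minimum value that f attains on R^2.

f(s,t) separates as P(s) + Q(t) + 6, so its minimum is min P + min Q + 6.
P'(s) = 24s(s + 3)(s + 4) vanishes at s ∈ {-4, -3, 0}; Q'(t) = 4(t + 2)(t + 3)(t + 4) vanishes at t ∈ {-4, -3, -2}.
Local minima of P (where P''>0): P(-4)=256, P(0)=0. Local minima of Q: Q(-4)=-64, Q(-2)=-64.
So the global minimum of f is P(0) + Q(-4) + 6 = 0 − 64 + 6 = -58, attained at (0, -4).

-58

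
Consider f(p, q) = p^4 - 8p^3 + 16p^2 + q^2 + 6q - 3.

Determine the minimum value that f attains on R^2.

f(p,q) separates as A(p) + B(q) − 3, so its minimum is min A + min B − 3.
A'(p) = 4p(p - 4)(p - 2) vanishes at p ∈ {0, 2, 4}; B'(q) = 2q + 6 vanishes at q ∈ {-3}.
Local minima of A (where A''>0): A(0)=0, A(4)=0. Local minima of B: B(-3)=-9.
So the global minimum of f is A(0) + B(-3) − 3 = 0 − 9 − 3 = -12, attained at (0, -3).

-12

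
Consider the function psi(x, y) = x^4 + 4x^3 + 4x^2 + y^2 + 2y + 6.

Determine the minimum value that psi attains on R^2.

5

psi(x,y) separates as P(x) + Q(y) + 6, so its minimum is min P + min Q + 6.
P'(x) = 4x(x + 1)(x + 2) vanishes at x ∈ {-2, -1, 0}; Q'(y) = 2y + 2 vanishes at y ∈ {-1}.
Local minima of P (where P''>0): P(-2)=0, P(0)=0. Local minima of Q: Q(-1)=-1.
So the global minimum of psi is P(-2) + Q(-1) + 6 = 0 − 1 + 6 = 5, attained at (-2, -1).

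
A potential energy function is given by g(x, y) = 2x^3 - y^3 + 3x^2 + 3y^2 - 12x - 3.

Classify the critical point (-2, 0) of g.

The mixed partial ∂²g/∂x∂y is 0, so the Hessian at any point is diag(g_xx, g_yy) = diag(6(2x + 1), 6(-y + 1)).
At (-2, 0): H = diag(-18, 6).
The eigenvalues have opposite signs, so H is indefinite: a saddle point.

saddle point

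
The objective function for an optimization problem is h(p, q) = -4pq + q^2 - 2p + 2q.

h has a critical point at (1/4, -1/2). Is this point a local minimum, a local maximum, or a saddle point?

saddle point

The Hessian of h is constant: H = [[0, -4], [-4, 2]].
det(H) = 0·2 − (-4)² = -16.
Since det(H) < 0, H is indefinite and the critical point is a saddle point.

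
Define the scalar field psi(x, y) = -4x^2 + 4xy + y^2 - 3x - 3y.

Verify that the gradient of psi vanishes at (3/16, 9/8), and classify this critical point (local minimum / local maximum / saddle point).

∇psi = (-8x + 4y - 3, 4x + 2y - 3); substituting (3/16, 9/8) gives ∇psi = (0, 0), so (3/16, 9/8) is indeed a critical point.
The Hessian of psi is constant: H = [[-8, 4], [4, 2]].
det(H) = (-8)·2 − 4² = -32.
Since det(H) < 0, H is indefinite and the critical point is a saddle point.

saddle point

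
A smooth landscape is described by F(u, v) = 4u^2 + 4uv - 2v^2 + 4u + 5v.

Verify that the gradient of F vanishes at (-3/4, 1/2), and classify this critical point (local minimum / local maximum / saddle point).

∇F = (8u + 4v + 4, 4u - 4v + 5); substituting (-3/4, 1/2) gives ∇F = (0, 0), so (-3/4, 1/2) is indeed a critical point.
The Hessian of F is constant: H = [[8, 4], [4, -4]].
det(H) = 8·(-4) − 4² = -48.
Since det(H) < 0, H is indefinite and the critical point is a saddle point.

saddle point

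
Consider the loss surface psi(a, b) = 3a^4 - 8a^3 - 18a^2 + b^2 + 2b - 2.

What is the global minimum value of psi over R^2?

-138

psi(a,b) separates as P(a) + Q(b) − 2, so its minimum is min P + min Q − 2.
P'(a) = 12a(a - 3)(a + 1) vanishes at a ∈ {-1, 0, 3}; Q'(b) = 2b + 2 vanishes at b ∈ {-1}.
Local minima of P (where P''>0): P(-1)=-7, P(3)=-135. Local minima of Q: Q(-1)=-1.
So the global minimum of psi is P(3) + Q(-1) − 2 = -135 − 1 − 2 = -138, attained at (3, -1).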